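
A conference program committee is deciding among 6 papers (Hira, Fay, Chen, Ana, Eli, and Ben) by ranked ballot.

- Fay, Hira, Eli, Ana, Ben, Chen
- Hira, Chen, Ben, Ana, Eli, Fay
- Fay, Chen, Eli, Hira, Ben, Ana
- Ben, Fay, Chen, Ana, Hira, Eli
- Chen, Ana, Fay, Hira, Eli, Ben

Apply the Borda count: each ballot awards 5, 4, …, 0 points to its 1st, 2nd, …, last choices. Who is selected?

Borda scores:
  Hira: 4 + 5 + 2 + 1 + 2 = 14
  Fay: 5 + 0 + 5 + 4 + 3 = 17
  Chen: 0 + 4 + 4 + 3 + 5 = 16
  Ana: 2 + 2 + 0 + 2 + 4 = 10
  Eli: 3 + 1 + 3 + 0 + 1 = 8
  Ben: 1 + 3 + 1 + 5 + 0 = 10
Fay has the highest total.

Fay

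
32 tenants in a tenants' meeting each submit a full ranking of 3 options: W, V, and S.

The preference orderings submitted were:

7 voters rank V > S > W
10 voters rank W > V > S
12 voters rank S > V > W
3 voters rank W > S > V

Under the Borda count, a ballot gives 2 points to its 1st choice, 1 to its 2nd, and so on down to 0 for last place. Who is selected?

V

Borda scores:
  W: 7·0 + 10·2 + 12·0 + 3·2 = 26
  V: 7·2 + 10·1 + 12·1 + 3·0 = 36
  S: 7·1 + 10·0 + 12·2 + 3·1 = 34
V has the highest total.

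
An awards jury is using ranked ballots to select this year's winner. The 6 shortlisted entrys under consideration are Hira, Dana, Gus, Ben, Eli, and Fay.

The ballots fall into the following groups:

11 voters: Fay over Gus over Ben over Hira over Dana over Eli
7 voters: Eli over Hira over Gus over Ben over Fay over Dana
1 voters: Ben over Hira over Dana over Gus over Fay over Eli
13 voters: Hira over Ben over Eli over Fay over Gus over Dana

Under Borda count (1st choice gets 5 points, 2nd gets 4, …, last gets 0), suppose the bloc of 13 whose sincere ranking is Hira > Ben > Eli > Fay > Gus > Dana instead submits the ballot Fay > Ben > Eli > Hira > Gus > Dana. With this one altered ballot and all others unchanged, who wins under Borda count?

Fay

Borda totals with the altered ballot: Hira 80, Dana 14, Gus 80, Ben 104, Eli 74, Fay 128.
The switch changes the winner from Hira to Fay.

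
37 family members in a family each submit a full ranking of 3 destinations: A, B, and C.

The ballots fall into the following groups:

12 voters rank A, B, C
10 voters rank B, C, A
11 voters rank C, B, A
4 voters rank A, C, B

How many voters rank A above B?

16

Ballots ranking A above B: 12+4 = 16.
Ballots ranking B above A: 10+11 = 21.
So 16 of 37 voters prefer A to B.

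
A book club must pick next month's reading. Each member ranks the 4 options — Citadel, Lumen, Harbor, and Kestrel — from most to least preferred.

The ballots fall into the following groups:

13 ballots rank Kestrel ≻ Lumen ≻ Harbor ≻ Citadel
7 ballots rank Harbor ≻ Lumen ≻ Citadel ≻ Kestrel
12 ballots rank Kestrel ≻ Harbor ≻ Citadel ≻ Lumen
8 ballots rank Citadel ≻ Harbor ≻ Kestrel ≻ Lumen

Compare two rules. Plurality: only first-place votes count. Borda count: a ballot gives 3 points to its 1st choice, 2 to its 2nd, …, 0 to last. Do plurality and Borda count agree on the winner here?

Plurality first-place counts: Citadel 8, Lumen 0, Harbor 7, Kestrel 25 → Kestrel.
Borda totals: Citadel 43, Lumen 40, Harbor 74, Kestrel 83 → Kestrel.
The two rules agree on Kestrel.

Yes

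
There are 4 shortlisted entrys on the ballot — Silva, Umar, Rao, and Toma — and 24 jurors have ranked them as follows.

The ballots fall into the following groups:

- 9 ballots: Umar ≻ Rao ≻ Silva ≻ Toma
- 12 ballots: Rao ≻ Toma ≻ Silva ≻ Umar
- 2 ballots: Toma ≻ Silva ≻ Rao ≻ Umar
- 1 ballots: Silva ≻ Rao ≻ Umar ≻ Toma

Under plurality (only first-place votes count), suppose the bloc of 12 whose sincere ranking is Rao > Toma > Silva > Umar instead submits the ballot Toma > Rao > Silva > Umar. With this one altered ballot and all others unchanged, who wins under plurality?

Toma

First-place totals with the altered ballot: Silva 1, Umar 9, Rao 0, Toma 14.
The switch changes the winner from Rao to Toma.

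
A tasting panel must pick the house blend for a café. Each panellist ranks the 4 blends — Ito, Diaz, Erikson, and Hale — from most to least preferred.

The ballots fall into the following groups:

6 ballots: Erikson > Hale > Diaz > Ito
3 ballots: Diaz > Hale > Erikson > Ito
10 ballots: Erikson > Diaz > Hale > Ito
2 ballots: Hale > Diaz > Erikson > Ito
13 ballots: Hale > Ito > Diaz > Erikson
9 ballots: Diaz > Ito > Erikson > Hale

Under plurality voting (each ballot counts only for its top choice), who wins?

Erikson

First-place vote totals:
  Ito: 0
  Diaz: 12
  Erikson: 16
  Hale: 15
Erikson has the most first-place votes.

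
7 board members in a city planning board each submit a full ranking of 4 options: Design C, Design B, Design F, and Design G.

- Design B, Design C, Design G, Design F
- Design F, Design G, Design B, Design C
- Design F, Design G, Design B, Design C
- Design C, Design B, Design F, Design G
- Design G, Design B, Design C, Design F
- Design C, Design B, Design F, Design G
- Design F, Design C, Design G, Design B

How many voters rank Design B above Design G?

3

Ballots ranking Design B above Design G: 3.
Ballots ranking Design G above Design B: 4.
So 3 of 7 voters prefer Design B to Design G.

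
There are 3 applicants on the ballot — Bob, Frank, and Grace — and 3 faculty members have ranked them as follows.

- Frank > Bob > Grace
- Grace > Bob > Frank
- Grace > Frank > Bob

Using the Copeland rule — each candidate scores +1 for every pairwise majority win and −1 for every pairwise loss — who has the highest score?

Grace

Pairwise results:
  Bob vs Frank: Frank wins 2–1.
  Bob vs Grace: Grace wins 2–1.
  Frank vs Grace: Grace wins 2–1.
Copeland scores (wins − losses):
  Bob: 0 − 2 = -2
  Frank: 1 − 1 = 0
  Grace: 2 − 0 = 2
Grace has the best Copeland score.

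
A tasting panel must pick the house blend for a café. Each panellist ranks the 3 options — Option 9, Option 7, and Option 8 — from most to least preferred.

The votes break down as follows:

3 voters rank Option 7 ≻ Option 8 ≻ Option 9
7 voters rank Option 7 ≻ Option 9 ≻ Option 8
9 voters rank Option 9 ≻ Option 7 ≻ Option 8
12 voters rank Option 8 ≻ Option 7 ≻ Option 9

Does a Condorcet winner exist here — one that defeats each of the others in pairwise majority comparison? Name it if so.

Head-to-head results (31 voters total):
Option 9 vs Option 7: Option 7 wins 22–9.
Option 9 vs Option 8: Option 9 wins 16–15.
Option 7 vs Option 8: Option 7 wins 19–12.
Option 7 beats each rival — Option 9 (22–9), Option 8 (19–12) — so Option 7 is the Condorcet winner.

Option 7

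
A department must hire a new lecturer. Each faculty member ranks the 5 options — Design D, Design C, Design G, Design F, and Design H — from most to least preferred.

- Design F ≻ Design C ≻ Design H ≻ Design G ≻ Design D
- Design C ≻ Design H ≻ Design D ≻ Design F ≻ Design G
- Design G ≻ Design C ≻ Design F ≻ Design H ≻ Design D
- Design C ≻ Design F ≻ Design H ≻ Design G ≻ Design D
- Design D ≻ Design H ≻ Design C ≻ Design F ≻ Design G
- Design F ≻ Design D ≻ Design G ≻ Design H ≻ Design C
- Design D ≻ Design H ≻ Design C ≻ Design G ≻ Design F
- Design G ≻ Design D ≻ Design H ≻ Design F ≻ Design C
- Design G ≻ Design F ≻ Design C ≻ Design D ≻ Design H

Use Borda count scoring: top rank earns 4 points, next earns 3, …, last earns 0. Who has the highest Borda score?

Design C

Borda scores:
  Design D: 0 + 2 + 0 + 0 + 4 + 3 + 4 + 3 + 1 = 17
  Design C: 3 + 4 + 3 + 4 + 2 + 0 + 2 + 0 + 2 = 20
  Design G: 1 + 0 + 4 + 1 + 0 + 2 + 1 + 4 + 4 = 17
  Design F: 4 + 1 + 2 + 3 + 1 + 4 + 0 + 1 + 3 = 19
  Design H: 2 + 3 + 1 + 2 + 3 + 1 + 3 + 2 + 0 = 17
Design C has the highest total.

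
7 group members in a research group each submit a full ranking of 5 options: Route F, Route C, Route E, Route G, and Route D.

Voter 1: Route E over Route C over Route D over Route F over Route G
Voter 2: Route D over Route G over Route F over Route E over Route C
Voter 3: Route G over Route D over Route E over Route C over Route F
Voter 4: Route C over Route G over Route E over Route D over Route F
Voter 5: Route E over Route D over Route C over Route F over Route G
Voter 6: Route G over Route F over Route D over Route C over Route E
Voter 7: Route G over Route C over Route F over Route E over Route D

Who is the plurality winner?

Route G

First-place vote totals:
  Route F: 0
  Route C: 1
  Route E: 2
  Route G: 3
  Route D: 1
Route G has the most first-place votes.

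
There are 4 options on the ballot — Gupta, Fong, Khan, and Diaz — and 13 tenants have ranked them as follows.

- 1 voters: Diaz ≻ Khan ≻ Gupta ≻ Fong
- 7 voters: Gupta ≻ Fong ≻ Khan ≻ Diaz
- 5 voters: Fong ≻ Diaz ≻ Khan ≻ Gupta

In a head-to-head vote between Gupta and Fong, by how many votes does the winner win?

Ballots ranking Gupta above Fong: 1+7 = 8.
Ballots ranking Fong above Gupta: 5.
Gupta wins 8–5, a margin of 3.

3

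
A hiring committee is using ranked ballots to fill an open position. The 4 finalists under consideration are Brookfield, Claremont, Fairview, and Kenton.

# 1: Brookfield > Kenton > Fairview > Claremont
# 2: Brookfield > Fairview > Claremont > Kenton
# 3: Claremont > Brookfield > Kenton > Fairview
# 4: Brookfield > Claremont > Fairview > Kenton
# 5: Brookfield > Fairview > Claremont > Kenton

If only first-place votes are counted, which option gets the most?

First-place vote totals:
  Brookfield: 4
  Claremont: 1
  Fairview: 0
  Kenton: 0
Brookfield has the most first-place votes.

Brookfield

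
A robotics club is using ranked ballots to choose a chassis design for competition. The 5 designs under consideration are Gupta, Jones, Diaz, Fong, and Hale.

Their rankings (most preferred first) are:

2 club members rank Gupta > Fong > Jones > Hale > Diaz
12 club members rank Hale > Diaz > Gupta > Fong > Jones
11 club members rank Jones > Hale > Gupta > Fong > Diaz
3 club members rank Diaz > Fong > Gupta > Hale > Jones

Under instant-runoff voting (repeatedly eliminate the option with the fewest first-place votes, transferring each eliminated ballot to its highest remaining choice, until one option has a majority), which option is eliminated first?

Round 1: Hale 12, Jones 11, Diaz 3, Gupta 2, Fong 0. Fong has the fewest and is eliminated.
Round 2: Hale 12, Jones 11, Diaz 3, Gupta 2. Gupta has the fewest and is eliminated.
Round 3: Jones 13, Hale 12, Diaz 3. Diaz has the fewest and is eliminated.
Round 4: Hale 15, Jones 13. Hale has a majority.

Fong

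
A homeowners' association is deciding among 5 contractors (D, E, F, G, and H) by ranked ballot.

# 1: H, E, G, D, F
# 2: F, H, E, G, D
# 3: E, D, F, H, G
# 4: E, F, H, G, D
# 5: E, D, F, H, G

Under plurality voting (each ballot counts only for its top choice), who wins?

First-place vote totals:
  D: 0
  E: 3
  F: 1
  G: 0
  H: 1
E has the most first-place votes.

E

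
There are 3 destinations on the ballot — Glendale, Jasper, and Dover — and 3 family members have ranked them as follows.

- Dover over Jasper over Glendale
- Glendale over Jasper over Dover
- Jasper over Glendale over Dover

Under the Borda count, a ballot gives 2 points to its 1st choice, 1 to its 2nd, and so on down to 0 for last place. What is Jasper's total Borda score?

4

Borda scores:
  Glendale: 0 + 2 + 1 = 3
  Jasper: 1 + 1 + 2 = 4
  Dover: 2 + 0 + 0 = 2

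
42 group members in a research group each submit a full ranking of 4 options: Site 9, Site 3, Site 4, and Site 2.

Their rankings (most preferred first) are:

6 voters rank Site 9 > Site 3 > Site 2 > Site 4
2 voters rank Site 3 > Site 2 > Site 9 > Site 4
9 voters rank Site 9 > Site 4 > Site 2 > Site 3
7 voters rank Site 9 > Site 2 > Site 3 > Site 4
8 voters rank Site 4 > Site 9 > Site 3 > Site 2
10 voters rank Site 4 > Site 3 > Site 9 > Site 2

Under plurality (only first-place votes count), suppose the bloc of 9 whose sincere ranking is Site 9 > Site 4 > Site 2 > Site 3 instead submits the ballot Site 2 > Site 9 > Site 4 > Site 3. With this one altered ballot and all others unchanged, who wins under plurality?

Site 4

First-place totals with the altered ballot: Site 9 13, Site 3 2, Site 4 18, Site 2 9.
The switch changes the winner from Site 9 to Site 4.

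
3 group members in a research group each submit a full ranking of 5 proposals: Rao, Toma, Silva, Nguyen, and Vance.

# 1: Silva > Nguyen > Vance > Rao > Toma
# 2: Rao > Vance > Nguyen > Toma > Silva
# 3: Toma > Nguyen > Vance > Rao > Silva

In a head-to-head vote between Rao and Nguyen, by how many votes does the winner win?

1

Ballots ranking Rao above Nguyen: 1.
Ballots ranking Nguyen above Rao: 2.
Nguyen wins 2–1, a margin of 1.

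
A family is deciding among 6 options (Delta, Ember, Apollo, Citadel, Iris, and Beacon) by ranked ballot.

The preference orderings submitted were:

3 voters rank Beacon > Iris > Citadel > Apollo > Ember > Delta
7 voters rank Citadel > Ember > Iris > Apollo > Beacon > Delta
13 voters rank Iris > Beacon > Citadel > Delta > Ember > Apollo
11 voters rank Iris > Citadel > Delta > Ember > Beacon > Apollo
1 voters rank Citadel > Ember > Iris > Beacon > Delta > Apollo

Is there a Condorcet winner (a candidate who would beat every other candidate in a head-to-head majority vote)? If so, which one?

Iris

Head-to-head results (35 voters total):
Delta vs Ember: Delta wins 24–11.
Delta vs Apollo: Delta wins 25–10.
Delta vs Citadel: Citadel wins 35–0.
Delta vs Iris: Iris wins 35–0.
Delta vs Beacon: Beacon wins 24–11.
Ember vs Apollo: Ember wins 32–3.
Ember vs Citadel: Citadel wins 35–0.
Ember vs Iris: Iris wins 27–8.
Ember vs Beacon: Ember wins 19–16.
Apollo vs Citadel: Citadel wins 35–0.
Apollo vs Iris: Iris wins 35–0.
Apollo vs Beacon: Beacon wins 28–7.
Citadel vs Iris: Iris wins 27–8.
Citadel vs Beacon: Citadel wins 19–16.
Iris vs Beacon: Iris wins 32–3.
Iris beats each rival — Delta (35–0), Ember (27–8), Apollo (35–0), Citadel (27–8), Beacon (32–3) — so Iris is the Condorcet winner.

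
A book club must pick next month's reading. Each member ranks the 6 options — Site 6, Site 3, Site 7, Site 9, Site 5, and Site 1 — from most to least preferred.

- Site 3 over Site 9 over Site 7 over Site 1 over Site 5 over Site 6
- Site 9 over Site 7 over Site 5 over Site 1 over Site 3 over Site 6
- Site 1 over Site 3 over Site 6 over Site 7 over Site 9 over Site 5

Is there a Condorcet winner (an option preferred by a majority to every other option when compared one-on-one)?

Head-to-head results (3 voters total):
Site 6 vs Site 3: Site 3 wins 3–0.
Site 6 vs Site 7: Site 7 wins 2–1.
Site 6 vs Site 9: Site 9 wins 2–1.
Site 6 vs Site 5: Site 5 wins 2–1.
Site 6 vs Site 1: Site 1 wins 3–0.
Site 3 vs Site 7: Site 3 wins 2–1.
Site 3 vs Site 9: Site 3 wins 2–1.
Site 3 vs Site 5: Site 3 wins 2–1.
Site 3 vs Site 1: Site 1 wins 2–1.
Site 7 vs Site 9: Site 9 wins 2–1.
Site 7 vs Site 5: Site 7 wins 3–0.
Site 7 vs Site 1: Site 7 wins 2–1.
Site 9 vs Site 5: Site 9 wins 3–0.
Site 9 vs Site 1: Site 9 wins 2–1.
Site 5 vs Site 1: Site 1 wins 2–1.
No candidate beats all others: Site 3 beats Site 7 beats Site 1 beats Site 3, a majority cycle.

No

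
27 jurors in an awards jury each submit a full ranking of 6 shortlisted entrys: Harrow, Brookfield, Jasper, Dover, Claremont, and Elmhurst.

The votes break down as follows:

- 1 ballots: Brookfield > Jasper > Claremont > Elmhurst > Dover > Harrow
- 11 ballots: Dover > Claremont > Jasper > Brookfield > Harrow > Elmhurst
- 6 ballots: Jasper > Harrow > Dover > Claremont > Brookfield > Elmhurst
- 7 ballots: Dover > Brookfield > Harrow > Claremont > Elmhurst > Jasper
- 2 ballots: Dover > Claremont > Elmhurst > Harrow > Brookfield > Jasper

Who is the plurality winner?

Dover

First-place vote totals:
  Harrow: 0
  Brookfield: 1
  Jasper: 6
  Dover: 20
  Claremont: 0
  Elmhurst: 0
Dover has the most first-place votes.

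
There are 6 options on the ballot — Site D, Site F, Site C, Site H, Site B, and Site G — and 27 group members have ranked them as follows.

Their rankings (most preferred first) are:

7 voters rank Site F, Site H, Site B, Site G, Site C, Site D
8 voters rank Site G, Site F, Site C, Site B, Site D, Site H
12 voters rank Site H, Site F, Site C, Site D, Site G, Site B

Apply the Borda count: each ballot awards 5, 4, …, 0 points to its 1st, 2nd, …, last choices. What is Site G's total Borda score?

Borda scores:
  Site D: 7·0 + 8·1 + 12·2 = 32
  Site F: 7·5 + 8·4 + 12·4 = 115
  Site C: 7·1 + 8·3 + 12·3 = 67
  Site H: 7·4 + 8·0 + 12·5 = 88
  Site B: 7·3 + 8·2 + 12·0 = 37
  Site G: 7·2 + 8·5 + 12·1 = 66

66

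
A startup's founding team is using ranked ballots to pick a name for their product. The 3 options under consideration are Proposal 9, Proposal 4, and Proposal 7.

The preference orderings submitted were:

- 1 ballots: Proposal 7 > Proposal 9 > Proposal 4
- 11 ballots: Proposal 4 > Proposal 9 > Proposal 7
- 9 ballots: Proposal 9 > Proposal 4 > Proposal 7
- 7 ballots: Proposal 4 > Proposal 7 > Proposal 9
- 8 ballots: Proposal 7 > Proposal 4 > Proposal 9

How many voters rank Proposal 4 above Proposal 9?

26

Ballots ranking Proposal 4 above Proposal 9: 11+7+8 = 26.
Ballots ranking Proposal 9 above Proposal 4: 1+9 = 10.
So 26 of 36 voters prefer Proposal 4 to Proposal 9.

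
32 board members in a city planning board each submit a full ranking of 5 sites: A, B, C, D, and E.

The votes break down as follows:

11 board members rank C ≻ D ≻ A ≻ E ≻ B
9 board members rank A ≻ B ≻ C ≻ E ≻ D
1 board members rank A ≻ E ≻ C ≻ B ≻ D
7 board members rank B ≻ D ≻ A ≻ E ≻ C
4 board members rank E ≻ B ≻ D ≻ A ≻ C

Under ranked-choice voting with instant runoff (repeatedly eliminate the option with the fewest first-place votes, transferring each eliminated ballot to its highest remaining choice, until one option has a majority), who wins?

Round 1: C 11, A 10, B 7, E 4, D 0. D has the fewest and is eliminated.
Round 2: C 11, A 10, B 7, E 4. E has the fewest and is eliminated.
Round 3: B 11, C 11, A 10. A has the fewest and is eliminated.
Round 4: B 20, C 12. B has a majority.

B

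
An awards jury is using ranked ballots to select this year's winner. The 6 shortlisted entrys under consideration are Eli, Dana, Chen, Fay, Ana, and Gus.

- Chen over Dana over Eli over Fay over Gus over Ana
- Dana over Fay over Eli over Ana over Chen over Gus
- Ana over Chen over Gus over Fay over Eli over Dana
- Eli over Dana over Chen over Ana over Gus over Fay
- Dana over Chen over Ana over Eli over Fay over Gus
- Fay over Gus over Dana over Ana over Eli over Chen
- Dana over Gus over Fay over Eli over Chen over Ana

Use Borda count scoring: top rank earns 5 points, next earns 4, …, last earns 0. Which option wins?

Borda scores:
  Eli: 3 + 3 + 1 + 5 + 2 + 1 + 2 = 17
  Dana: 4 + 5 + 0 + 4 + 5 + 3 + 5 = 26
  Chen: 5 + 1 + 4 + 3 + 4 + 0 + 1 = 18
  Fay: 2 + 4 + 2 + 0 + 1 + 5 + 3 = 17
  Ana: 0 + 2 + 5 + 2 + 3 + 2 + 0 = 14
  Gus: 1 + 0 + 3 + 1 + 0 + 4 + 4 = 13
Dana has the highest total.

Dana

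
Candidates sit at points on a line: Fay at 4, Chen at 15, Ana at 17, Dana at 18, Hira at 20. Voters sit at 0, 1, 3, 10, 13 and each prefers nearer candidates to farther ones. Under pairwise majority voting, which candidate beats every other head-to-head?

Fay

With single-peaked preferences on a line, the Condorcet winner is the candidate closest to the median voter.
The median voter (position 3) is closest to Fay at 4.
Check: Fay vs Hira — voters closer to Fay: 4 of 5.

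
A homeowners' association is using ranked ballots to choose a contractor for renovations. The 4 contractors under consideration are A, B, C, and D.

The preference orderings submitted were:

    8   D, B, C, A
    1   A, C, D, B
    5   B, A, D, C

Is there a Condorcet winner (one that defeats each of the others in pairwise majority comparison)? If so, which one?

Head-to-head results (14 voters total):
A vs B: B wins 13–1.
A vs C: C wins 8–6.
A vs D: D wins 8–6.
B vs C: B wins 13–1.
B vs D: D wins 9–5.
C vs D: D wins 13–1.
D beats each rival — A (8–6), B (9–5), C (13–1) — so D is the Condorcet winner.

D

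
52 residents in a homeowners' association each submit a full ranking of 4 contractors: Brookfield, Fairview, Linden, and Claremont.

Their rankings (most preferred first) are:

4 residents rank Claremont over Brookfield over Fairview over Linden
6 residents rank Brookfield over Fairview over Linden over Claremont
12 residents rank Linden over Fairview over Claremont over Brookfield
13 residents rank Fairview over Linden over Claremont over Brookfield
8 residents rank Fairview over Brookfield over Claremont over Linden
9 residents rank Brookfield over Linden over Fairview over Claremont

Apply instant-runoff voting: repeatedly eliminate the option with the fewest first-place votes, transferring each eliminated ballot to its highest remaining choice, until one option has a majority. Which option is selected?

Fairview

Round 1: Fairview 21, Brookfield 15, Linden 12, Claremont 4. Claremont has the fewest and is eliminated.
Round 2: Fairview 21, Brookfield 19, Linden 12. Linden has the fewest and is eliminated.
Round 3: Fairview 33, Brookfield 19. Fairview has a majority.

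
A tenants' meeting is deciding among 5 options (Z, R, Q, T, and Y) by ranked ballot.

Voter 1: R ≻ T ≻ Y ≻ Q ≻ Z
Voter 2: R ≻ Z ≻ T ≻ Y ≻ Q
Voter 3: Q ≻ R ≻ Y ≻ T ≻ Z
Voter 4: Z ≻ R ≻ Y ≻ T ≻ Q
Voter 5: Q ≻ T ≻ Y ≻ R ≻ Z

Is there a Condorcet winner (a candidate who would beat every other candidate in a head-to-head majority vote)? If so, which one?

Head-to-head results (5 voters total):
Z vs R: R wins 4–1.
Z vs Q: Q wins 3–2.
Z vs T: T wins 3–2.
Z vs Y: Y wins 3–2.
R vs Q: R wins 3–2.
R vs T: R wins 4–1.
R vs Y: R wins 4–1.
Q vs T: T wins 3–2.
Q vs Y: Y wins 3–2.
T vs Y: T wins 3–2.
R beats each rival — Z (4–1), Q (3–2), T (4–1), Y (4–1) — so R is the Condorcet winner.

R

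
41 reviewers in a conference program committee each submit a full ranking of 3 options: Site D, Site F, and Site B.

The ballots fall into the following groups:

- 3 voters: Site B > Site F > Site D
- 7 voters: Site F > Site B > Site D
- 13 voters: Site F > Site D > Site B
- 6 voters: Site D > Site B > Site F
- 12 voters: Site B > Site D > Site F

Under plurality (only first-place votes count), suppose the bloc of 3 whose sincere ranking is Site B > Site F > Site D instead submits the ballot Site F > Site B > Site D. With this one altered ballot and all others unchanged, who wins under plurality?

Site F

First-place totals with the altered ballot: Site D 6, Site F 23, Site B 12.
The winner is unchanged: still Site F.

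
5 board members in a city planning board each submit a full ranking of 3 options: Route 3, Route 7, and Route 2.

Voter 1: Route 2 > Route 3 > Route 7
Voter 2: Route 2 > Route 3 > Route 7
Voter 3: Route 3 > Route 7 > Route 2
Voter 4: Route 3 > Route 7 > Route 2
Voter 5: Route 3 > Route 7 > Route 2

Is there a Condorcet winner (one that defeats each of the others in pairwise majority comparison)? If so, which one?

Head-to-head results (5 voters total):
Route 3 vs Route 7: Route 3 wins 5–0.
Route 3 vs Route 2: Route 3 wins 3–2.
Route 7 vs Route 2: Route 7 wins 3–2.
Route 3 beats each rival — Route 7 (5–0), Route 2 (3–2) — so Route 3 is the Condorcet winner.

Route 3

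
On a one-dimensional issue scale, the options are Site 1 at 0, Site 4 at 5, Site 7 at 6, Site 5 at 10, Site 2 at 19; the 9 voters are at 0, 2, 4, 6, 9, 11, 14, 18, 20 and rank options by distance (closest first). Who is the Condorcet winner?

With single-peaked preferences on a line, the Condorcet winner is the candidate closest to the median voter.
The median voter (position 9) is closest to Site 5 at 10.
Check: Site 5 vs Site 2 — voters closer to Site 5: 7 of 9.

Site 5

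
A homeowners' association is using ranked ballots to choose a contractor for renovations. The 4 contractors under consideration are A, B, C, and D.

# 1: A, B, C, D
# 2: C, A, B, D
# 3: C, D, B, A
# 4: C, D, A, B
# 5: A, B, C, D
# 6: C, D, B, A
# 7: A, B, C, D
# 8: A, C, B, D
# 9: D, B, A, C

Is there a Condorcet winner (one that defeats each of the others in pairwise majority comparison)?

Yes

Head-to-head results (9 voters total):
A vs B: A wins 6–3.
A vs C: A wins 5–4.
A vs D: A wins 5–4.
B vs C: C wins 5–4.
B vs D: B wins 5–4.
C vs D: C wins 8–1.
A beats each rival — B (6–3), C (5–4), D (5–4) — so A is the Condorcet winner.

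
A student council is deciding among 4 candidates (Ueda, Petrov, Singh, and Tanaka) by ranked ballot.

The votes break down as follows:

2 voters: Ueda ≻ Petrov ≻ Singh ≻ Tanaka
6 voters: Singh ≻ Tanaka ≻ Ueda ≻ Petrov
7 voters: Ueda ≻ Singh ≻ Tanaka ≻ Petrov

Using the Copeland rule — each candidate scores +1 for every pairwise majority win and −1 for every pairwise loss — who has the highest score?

Pairwise results:
  Ueda vs Petrov: Ueda wins 15–0.
  Ueda vs Singh: Ueda wins 9–6.
  Ueda vs Tanaka: Ueda wins 9–6.
  Petrov vs Singh: Singh wins 13–2.
  Petrov vs Tanaka: Tanaka wins 13–2.
  Singh vs Tanaka: Singh wins 15–0.
Copeland scores (wins − losses):
  Ueda: 3 − 0 = 3
  Petrov: 0 − 3 = -3
  Singh: 2 − 1 = 1
  Tanaka: 1 − 2 = -1
Ueda has the best Copeland score.

Ueda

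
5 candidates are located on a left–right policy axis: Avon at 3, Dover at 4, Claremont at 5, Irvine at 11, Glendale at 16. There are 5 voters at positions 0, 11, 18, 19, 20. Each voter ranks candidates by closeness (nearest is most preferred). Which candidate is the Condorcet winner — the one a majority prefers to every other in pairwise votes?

With single-peaked preferences on a line, the Condorcet winner is the candidate closest to the median voter.
The median voter (position 18) is closest to Glendale at 16.
Check: Glendale vs Dover — voters closer to Glendale: 4 of 5.

Glendale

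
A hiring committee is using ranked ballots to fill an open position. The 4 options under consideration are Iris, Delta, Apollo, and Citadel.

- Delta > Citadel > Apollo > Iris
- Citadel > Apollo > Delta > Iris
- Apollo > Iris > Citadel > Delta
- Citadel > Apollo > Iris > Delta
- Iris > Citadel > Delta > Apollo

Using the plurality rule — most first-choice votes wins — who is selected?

Citadel

First-place vote totals:
  Iris: 1
  Delta: 1
  Apollo: 1
  Citadel: 2
Citadel has the most first-place votes.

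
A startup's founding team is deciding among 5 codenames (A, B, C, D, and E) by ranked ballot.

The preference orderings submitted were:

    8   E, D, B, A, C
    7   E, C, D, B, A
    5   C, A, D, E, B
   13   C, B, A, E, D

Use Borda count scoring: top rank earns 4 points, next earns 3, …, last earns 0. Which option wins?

C

Borda scores:
  A: 8·1 + 7·0 + 5·3 + 13·2 = 49
  B: 8·2 + 7·1 + 5·0 + 13·3 = 62
  C: 8·0 + 7·3 + 5·4 + 13·4 = 93
  D: 8·3 + 7·2 + 5·2 + 13·0 = 48
  E: 8·4 + 7·4 + 5·1 + 13·1 = 78
C has the highest total.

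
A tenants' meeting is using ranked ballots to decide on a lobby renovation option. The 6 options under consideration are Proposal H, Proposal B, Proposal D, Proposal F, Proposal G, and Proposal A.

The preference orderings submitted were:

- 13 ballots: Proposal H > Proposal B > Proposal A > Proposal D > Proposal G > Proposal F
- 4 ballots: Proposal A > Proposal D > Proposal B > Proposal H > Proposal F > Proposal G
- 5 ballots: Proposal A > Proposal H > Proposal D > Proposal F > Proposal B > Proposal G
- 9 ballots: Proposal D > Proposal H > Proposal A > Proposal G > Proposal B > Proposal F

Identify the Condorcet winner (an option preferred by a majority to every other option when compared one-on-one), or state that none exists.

Head-to-head results (31 voters total):
Proposal H vs Proposal B: Proposal H wins 27–4.
Proposal H vs Proposal D: Proposal H wins 18–13.
Proposal H vs Proposal F: Proposal H wins 31–0.
Proposal H vs Proposal G: Proposal H wins 31–0.
Proposal H vs Proposal A: Proposal H wins 22–9.
Proposal B vs Proposal D: Proposal D wins 18–13.
Proposal B vs Proposal F: Proposal B wins 26–5.
Proposal B vs Proposal G: Proposal B wins 22–9.
Proposal B vs Proposal A: Proposal A wins 18–13.
Proposal D vs Proposal F: Proposal D wins 31–0.
Proposal D vs Proposal G: Proposal D wins 31–0.
Proposal D vs Proposal A: Proposal A wins 22–9.
Proposal F vs Proposal G: Proposal G wins 22–9.
Proposal F vs Proposal A: Proposal A wins 31–0.
Proposal G vs Proposal A: Proposal A wins 31–0.
Proposal H beats each rival — Proposal B (27–4), Proposal D (18–13), Proposal F (31–0), Proposal G (31–0), Proposal A (22–9) — so Proposal H is the Condorcet winner.

Proposal H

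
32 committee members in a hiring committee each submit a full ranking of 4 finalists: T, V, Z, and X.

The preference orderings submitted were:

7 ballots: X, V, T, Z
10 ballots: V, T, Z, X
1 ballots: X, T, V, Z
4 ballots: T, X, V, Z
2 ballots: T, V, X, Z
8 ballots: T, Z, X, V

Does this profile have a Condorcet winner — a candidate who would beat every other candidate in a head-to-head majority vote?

No

Head-to-head results (32 voters total):
T vs V: V wins 17–15.
T vs Z: T wins 32–0.
T vs X: T wins 24–8.
V vs Z: V wins 24–8.
V vs X: X wins 20–12.
Z vs X: Z wins 18–14.
No candidate beats all others: T beats X beats V beats T, a majority cycle.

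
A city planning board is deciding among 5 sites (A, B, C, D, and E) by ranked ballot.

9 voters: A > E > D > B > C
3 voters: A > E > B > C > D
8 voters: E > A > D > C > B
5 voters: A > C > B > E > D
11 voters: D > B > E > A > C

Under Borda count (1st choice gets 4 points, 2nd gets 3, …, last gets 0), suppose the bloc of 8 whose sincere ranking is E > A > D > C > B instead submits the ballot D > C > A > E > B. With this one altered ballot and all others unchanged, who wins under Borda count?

A

Borda totals with the altered ballot: A 95, B 58, C 42, D 94, E 71.
The winner is unchanged: still A.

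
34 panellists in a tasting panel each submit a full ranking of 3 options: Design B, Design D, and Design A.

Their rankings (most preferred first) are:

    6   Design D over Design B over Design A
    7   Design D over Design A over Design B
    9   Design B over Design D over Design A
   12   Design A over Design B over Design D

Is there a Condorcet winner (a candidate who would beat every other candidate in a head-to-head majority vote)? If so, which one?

Head-to-head results (34 voters total):
Design B vs Design D: Design B wins 21–13.
Design B vs Design A: Design A wins 19–15.
Design D vs Design A: Design D wins 22–12.
No candidate beats all others: Design B beats Design D beats Design A beats Design B, a majority cycle.

None — there is no Condorcet winner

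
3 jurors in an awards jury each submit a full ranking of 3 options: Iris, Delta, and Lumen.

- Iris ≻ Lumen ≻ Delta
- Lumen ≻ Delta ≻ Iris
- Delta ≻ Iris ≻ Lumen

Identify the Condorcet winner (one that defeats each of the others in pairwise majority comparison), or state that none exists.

Head-to-head results (3 voters total):
Iris vs Delta: Delta wins 2–1.
Iris vs Lumen: Iris wins 2–1.
Delta vs Lumen: Lumen wins 2–1.
No candidate beats all others: Iris beats Lumen beats Delta beats Iris, a majority cycle.

No Condorcet winner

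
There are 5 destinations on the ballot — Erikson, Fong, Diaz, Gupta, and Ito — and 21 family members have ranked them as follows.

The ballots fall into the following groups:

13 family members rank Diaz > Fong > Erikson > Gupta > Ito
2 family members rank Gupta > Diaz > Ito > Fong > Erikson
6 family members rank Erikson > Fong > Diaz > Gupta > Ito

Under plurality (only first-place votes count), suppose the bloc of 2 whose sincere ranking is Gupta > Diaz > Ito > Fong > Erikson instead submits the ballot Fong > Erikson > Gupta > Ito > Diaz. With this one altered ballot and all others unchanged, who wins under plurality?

Diaz

First-place totals with the altered ballot: Erikson 6, Fong 2, Diaz 13, Gupta 0, Ito 0.
The winner is unchanged: still Diaz.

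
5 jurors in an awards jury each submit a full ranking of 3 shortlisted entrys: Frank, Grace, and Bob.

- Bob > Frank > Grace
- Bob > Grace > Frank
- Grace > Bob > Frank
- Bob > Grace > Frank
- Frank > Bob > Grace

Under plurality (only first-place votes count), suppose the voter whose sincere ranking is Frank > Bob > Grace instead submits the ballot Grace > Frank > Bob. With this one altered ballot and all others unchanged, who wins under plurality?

First-place totals with the altered ballot: Frank 0, Grace 2, Bob 3.
The winner is unchanged: still Bob.

Bob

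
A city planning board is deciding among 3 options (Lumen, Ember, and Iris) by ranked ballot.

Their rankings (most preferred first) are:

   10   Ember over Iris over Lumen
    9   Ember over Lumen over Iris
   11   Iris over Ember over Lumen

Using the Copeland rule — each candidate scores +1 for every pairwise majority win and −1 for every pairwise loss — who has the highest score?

Ember

Pairwise results:
  Lumen vs Ember: Ember wins 30–0.
  Lumen vs Iris: Iris wins 21–9.
  Ember vs Iris: Ember wins 19–11.
Copeland scores (wins − losses):
  Lumen: 0 − 2 = -2
  Ember: 2 − 0 = 2
  Iris: 1 − 1 = 0
Ember has the best Copeland score.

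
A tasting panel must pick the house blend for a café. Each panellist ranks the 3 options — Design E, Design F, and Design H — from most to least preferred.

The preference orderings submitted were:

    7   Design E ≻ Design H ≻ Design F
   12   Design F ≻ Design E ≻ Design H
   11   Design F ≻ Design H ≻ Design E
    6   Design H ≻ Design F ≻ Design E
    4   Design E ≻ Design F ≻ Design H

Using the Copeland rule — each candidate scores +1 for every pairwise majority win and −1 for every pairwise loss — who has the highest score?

Pairwise results:
  Design E vs Design F: Design F wins 29–11.
  Design E vs Design H: Design E wins 23–17.
  Design F vs Design H: Design F wins 27–13.
Copeland scores (wins − losses):
  Design E: 1 − 1 = 0
  Design F: 2 − 0 = 2
  Design H: 0 − 2 = -2
Design F has the best Copeland score.

Design F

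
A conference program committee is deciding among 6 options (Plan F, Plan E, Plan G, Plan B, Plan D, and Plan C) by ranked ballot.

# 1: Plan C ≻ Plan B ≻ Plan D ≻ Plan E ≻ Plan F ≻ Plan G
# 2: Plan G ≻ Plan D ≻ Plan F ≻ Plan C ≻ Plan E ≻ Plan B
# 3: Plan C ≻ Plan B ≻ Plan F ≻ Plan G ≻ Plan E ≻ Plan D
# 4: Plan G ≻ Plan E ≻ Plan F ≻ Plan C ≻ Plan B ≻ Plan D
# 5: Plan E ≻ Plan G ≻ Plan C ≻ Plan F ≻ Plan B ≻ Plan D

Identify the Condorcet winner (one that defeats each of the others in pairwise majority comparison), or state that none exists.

Head-to-head results (5 voters total):
Plan F vs Plan E: Plan E wins 3–2.
Plan F vs Plan G: Plan G wins 3–2.
Plan F vs Plan B: Plan F wins 3–2.
Plan F vs Plan D: Plan F wins 3–2.
Plan F vs Plan C: Plan C wins 3–2.
Plan E vs Plan G: Plan G wins 3–2.
Plan E vs Plan B: Plan E wins 3–2.
Plan E vs Plan D: Plan E wins 3–2.
Plan E vs Plan C: Plan C wins 3–2.
Plan G vs Plan B: Plan G wins 3–2.
Plan G vs Plan D: Plan G wins 4–1.
Plan G vs Plan C: Plan G wins 3–2.
Plan B vs Plan D: Plan B wins 4–1.
Plan B vs Plan C: Plan C wins 5–0.
Plan D vs Plan C: Plan C wins 4–1.
Plan G beats each rival — Plan F (3–2), Plan E (3–2), Plan B (3–2), Plan D (4–1), Plan C (3–2) — so Plan G is the Condorcet winner.

Plan G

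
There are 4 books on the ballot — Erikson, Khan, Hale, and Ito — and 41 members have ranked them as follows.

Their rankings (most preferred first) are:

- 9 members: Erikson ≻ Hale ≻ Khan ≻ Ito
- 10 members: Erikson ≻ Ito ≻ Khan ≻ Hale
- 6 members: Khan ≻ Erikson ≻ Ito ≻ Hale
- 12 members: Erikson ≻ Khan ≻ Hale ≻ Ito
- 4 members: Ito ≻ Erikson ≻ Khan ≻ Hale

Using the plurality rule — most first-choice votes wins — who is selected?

Erikson

First-place vote totals:
  Erikson: 31
  Khan: 6
  Hale: 0
  Ito: 4
Erikson has the most first-place votes.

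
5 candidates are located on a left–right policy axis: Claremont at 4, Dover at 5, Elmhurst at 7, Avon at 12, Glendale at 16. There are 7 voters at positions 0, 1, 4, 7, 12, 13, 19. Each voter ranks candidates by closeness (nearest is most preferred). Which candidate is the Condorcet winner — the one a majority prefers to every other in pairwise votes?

Elmhurst

With single-peaked preferences on a line, the Condorcet winner is the candidate closest to the median voter.
The median voter (position 7) is closest to Elmhurst at 7.
Check: Elmhurst vs Claremont — voters closer to Elmhurst: 4 of 7.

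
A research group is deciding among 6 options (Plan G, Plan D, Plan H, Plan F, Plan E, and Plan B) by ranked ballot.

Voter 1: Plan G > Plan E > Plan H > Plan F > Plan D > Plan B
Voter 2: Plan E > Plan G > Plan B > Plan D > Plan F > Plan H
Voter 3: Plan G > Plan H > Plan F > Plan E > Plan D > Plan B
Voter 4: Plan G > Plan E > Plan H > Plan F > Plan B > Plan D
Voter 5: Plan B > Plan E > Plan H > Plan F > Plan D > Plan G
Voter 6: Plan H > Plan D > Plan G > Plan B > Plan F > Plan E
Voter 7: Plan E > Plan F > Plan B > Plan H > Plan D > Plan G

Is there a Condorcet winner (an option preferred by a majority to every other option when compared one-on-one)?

Yes

Head-to-head results (7 voters total):
Plan G vs Plan D: Plan G wins 4–3.
Plan G vs Plan H: Plan G wins 4–3.
Plan G vs Plan F: Plan G wins 5–2.
Plan G vs Plan E: Plan G wins 4–3.
Plan G vs Plan B: Plan G wins 5–2.
Plan D vs Plan H: Plan H wins 6–1.
Plan D vs Plan F: Plan F wins 5–2.
Plan D vs Plan E: Plan E wins 6–1.
Plan D vs Plan B: Plan B wins 4–3.
Plan H vs Plan F: Plan H wins 5–2.
Plan H vs Plan E: Plan E wins 5–2.
Plan H vs Plan B: Plan H wins 4–3.
Plan F vs Plan E: Plan E wins 5–2.
Plan F vs Plan B: Plan F wins 4–3.
Plan E vs Plan B: Plan E wins 5–2.
Plan G beats each rival — Plan D (4–3), Plan H (4–3), Plan F (5–2), Plan E (4–3), Plan B (5–2) — so Plan G is the Condorcet winner.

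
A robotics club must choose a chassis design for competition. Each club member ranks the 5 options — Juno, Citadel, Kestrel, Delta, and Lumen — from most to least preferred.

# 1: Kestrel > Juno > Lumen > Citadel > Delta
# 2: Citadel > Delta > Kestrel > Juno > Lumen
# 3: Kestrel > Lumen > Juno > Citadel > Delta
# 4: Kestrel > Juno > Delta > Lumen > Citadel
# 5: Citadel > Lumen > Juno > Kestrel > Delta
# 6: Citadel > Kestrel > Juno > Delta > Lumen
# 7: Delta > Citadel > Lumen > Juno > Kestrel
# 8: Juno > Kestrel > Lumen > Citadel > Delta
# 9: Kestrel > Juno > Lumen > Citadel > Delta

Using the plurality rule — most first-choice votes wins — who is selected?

First-place vote totals:
  Juno: 1
  Citadel: 3
  Kestrel: 4
  Delta: 1
  Lumen: 0
Kestrel has the most first-place votes.

Kestrel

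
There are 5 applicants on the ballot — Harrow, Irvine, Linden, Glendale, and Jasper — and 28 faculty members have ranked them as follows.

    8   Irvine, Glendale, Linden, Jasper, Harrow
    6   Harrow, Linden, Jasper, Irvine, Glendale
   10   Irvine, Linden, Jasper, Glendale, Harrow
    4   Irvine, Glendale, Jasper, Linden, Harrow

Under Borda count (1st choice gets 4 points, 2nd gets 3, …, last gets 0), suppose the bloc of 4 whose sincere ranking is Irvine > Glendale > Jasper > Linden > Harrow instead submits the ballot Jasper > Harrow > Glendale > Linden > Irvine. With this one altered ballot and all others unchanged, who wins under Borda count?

Irvine

Borda totals with the altered ballot: Harrow 36, Irvine 78, Linden 68, Glendale 42, Jasper 56.
The winner is unchanged: still Irvine.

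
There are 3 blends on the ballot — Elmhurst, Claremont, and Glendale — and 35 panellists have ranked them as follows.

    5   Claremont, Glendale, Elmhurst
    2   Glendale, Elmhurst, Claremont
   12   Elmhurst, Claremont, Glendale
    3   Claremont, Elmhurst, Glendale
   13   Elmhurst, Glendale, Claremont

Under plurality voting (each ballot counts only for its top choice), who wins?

First-place vote totals:
  Elmhurst: 25
  Claremont: 8
  Glendale: 2
Elmhurst has the most first-place votes.

Elmhurst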